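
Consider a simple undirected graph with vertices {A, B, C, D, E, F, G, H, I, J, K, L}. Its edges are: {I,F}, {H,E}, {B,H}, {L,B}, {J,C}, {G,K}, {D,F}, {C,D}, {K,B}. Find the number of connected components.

Component: {A}
Component: {C, D, F, I, J}
Component: {B, E, G, H, K, L}

3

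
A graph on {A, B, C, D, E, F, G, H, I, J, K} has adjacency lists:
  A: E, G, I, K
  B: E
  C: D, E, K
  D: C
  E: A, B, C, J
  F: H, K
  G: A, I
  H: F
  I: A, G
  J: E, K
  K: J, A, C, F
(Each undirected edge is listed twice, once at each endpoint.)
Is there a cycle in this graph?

|V| = 11, |E| = 13, number of components = 1.
One cycle is A-K-C-E-A.

Yes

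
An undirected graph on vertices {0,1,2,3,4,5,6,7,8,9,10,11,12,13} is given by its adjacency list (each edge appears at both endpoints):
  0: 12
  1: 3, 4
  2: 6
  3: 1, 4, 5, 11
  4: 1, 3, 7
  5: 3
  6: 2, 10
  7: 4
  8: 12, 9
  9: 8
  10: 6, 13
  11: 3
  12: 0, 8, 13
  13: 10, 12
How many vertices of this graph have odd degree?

Degrees: 0:1, 1:2, 2:1, 3:4, 4:3, 5:1, 6:2, 7:1, 8:2, 9:1, 10:2, 11:1, 12:3, 13:2
Odd-degree vertices: 0, 2, 4, 5, 7, 9, 11, 12.

8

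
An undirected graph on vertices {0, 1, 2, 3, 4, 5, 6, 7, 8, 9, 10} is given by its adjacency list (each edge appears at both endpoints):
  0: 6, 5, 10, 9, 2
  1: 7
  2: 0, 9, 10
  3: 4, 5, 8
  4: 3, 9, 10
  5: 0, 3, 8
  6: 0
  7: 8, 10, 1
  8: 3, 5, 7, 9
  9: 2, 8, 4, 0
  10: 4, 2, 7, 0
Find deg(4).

3

Neighbors of 4: 3, 9, 10.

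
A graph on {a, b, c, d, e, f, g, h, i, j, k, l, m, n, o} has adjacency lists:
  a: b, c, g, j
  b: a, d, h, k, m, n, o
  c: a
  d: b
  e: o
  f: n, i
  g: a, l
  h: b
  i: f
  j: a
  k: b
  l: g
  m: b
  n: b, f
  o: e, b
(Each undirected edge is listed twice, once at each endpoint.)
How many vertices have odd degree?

10

Degrees: a:4, b:7, c:1, d:1, e:1, f:2, g:2, h:1, i:1, j:1, k:1, l:1, m:1, n:2, o:2
Odd-degree vertices: b, c, d, e, h, i, j, k, l, m.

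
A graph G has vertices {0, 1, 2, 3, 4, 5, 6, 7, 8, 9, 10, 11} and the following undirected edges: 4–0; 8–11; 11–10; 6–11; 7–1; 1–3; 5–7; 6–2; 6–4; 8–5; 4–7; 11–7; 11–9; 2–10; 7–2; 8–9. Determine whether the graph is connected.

Yes

Starting from 0 and exploring outward reaches every vertex (0, 4, 7, 6, 11, 2, 1, 5, 10, 9, 8, 3); the graph is connected.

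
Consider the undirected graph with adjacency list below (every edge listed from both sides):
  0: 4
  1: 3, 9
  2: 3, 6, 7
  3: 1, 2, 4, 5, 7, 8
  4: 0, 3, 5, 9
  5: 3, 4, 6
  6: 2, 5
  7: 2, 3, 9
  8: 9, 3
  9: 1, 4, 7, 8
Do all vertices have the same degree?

Degrees: 0:1, 1:2, 2:3, 3:6, 4:4, 5:3, 6:2, 7:3, 8:2, 9:4
Vertex 0 has degree 1 while 3 has degree 6, so the graph is not regular.

No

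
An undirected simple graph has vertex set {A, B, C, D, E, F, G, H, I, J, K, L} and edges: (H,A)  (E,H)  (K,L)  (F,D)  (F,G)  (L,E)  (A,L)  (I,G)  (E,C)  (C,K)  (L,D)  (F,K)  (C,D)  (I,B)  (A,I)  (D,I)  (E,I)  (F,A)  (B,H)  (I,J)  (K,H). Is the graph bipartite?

Yes

Partition the vertices as {C, F, H, I, L} vs {A, B, D, E, G, J, K}. Each listed edge has one endpoint in each part, so the graph is bipartite.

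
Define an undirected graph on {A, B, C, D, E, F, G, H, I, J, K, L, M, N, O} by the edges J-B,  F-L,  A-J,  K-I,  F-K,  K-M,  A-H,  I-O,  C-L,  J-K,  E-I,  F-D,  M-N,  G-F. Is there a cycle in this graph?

|V| = 15, |E| = 14, number of components = 1.
Since 14 = 15 - 1, the graph is a forest and contains no cycle.

No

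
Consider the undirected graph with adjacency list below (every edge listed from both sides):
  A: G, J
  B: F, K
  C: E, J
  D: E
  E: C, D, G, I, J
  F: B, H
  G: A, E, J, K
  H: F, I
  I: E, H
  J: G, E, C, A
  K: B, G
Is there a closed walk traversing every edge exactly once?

Degrees: A:2, B:2, C:2, D:1, E:5, F:2, G:4, H:2, I:2, J:4, K:2
Vertices with odd degree: D, E. An Eulerian circuit requires all degrees even.

No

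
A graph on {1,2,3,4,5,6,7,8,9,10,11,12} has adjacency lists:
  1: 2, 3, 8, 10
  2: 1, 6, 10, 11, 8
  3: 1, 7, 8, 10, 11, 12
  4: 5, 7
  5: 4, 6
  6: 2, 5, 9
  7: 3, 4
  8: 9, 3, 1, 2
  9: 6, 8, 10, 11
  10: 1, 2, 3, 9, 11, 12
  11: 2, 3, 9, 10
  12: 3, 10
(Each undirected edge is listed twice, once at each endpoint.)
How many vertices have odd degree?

2

Degrees: 1:4, 2:5, 3:6, 4:2, 5:2, 6:3, 7:2, 8:4, 9:4, 10:6, 11:4, 12:2
Odd-degree vertices: 2, 6.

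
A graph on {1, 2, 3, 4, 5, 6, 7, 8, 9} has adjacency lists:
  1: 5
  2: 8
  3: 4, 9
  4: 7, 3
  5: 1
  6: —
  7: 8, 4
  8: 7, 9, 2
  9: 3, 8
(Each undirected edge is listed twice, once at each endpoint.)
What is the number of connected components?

3

Component: {6}
Component: {1, 5}
Component: {2, 3, 4, 7, 8, 9}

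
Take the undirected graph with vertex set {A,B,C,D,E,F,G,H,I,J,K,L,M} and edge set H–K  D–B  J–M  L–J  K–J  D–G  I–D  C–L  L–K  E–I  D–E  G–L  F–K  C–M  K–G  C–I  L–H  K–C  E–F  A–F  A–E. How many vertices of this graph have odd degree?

6

Degrees: A:2, B:1, C:4, D:4, E:4, F:3, G:3, H:2, I:3, J:3, K:6, L:5, M:2
Odd-degree vertices: B, F, G, I, J, L.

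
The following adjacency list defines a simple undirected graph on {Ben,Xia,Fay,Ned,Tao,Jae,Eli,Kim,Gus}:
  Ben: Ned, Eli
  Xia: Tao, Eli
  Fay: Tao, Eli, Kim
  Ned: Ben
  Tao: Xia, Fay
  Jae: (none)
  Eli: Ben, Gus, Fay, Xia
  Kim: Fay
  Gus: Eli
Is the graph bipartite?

Yes

Color {Ned, Tao, Jae, Eli, Kim} black and {Ben, Xia, Fay, Gus} white. No edge joins two same-colored vertices, so the graph is bipartite.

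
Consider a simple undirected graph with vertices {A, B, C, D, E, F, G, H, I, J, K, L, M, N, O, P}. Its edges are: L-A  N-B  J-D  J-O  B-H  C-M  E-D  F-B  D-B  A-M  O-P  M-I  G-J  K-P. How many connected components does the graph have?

2

Component: {A, C, I, L, M}
Component: {B, D, E, F, G, H, J, K, N, O, P}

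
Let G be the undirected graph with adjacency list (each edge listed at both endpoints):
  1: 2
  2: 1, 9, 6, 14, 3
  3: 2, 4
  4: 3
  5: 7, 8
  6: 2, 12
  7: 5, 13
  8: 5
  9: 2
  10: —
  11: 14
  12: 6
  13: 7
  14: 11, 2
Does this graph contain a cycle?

|V| = 14, |E| = 11, number of components = 3.
A forest on 14 vertices with 3 components has exactly 11 edges, which matches — so no cycle.

No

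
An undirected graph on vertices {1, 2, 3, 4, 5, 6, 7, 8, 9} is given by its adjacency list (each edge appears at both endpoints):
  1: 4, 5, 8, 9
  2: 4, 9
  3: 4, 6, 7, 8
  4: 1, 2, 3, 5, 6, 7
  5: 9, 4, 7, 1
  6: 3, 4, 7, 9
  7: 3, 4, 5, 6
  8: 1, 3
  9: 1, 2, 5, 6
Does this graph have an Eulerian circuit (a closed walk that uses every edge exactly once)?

Degrees: 1:4, 2:2, 3:4, 4:6, 5:4, 6:4, 7:4, 8:2, 9:4
All degrees are even and the non-isolated vertices are connected — an Eulerian circuit exists.

Yes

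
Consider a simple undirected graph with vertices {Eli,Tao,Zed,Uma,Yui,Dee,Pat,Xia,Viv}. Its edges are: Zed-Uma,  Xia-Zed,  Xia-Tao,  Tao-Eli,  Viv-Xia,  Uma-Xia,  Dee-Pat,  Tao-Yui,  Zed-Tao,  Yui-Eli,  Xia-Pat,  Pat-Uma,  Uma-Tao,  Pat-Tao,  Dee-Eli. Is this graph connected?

Yes

A breadth-first search from Eli visits Eli, Dee, Yui, Tao, Pat, Xia, Zed, Uma, Viv — all 9 vertices — so the graph is connected.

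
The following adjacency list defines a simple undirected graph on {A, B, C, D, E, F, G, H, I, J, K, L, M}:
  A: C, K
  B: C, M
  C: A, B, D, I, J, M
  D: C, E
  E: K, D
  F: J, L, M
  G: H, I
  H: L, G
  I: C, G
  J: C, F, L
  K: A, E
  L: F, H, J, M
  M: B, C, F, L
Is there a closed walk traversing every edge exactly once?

Degrees: A:2, B:2, C:6, D:2, E:2, F:3, G:2, H:2, I:2, J:3, K:2, L:4, M:4
F, J have odd degree; an Eulerian circuit needs every degree to be even, so none exists.

No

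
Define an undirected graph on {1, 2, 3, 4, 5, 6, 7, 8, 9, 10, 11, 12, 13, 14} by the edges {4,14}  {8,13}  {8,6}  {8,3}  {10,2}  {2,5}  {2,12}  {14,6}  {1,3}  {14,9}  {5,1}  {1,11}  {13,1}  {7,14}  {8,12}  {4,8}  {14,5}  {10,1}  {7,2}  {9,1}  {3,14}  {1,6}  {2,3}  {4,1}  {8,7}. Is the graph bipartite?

Yes

Partition the vertices as {3, 4, 5, 6, 7, 9, 10, 11, 12, 13} vs {1, 2, 8, 14}. Each listed edge has one endpoint in each part, so the graph is bipartite.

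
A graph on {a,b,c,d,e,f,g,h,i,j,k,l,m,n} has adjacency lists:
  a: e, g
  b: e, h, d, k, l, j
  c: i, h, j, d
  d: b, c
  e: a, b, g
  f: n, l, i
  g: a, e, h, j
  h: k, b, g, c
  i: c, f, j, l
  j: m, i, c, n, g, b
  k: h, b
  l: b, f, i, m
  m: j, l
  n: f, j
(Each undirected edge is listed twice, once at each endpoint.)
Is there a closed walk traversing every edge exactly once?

Degrees: a:2, b:6, c:4, d:2, e:3, f:3, g:4, h:4, i:4, j:6, k:2, l:4, m:2, n:2
Vertices with odd degree: e, f. An Eulerian circuit requires all degrees even.

No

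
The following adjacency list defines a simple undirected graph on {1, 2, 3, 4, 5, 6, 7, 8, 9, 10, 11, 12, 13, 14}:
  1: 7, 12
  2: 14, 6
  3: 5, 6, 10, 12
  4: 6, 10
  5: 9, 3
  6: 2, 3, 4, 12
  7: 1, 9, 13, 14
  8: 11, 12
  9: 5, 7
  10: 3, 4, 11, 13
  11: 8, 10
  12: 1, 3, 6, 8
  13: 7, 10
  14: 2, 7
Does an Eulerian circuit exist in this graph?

Degrees: 1:2, 2:2, 3:4, 4:2, 5:2, 6:4, 7:4, 8:2, 9:2, 10:4, 11:2, 12:4, 13:2, 14:2
All degrees are even and the non-isolated vertices are connected — an Eulerian circuit exists.

Yes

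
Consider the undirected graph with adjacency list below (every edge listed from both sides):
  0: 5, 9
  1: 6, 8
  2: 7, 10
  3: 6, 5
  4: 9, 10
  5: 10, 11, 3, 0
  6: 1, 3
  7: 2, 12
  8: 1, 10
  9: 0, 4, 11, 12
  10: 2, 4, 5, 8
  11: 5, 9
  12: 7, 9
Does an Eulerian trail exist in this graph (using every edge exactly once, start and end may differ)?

Degrees: 0:2, 1:2, 2:2, 3:2, 4:2, 5:4, 6:2, 7:2, 8:2, 9:4, 10:4, 11:2, 12:2
Odd-degree vertices: none (0 total).
With 0 odd-degree vertices and all edges in one connected piece, an Eulerian trail exists.

Yes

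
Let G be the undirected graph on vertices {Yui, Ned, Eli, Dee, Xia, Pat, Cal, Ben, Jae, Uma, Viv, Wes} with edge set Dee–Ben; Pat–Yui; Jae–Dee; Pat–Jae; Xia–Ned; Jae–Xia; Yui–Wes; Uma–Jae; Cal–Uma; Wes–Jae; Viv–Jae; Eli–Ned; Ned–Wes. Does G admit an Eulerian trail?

Degrees: Yui:2, Ned:3, Eli:1, Dee:2, Xia:2, Pat:2, Cal:1, Ben:1, Jae:6, Uma:2, Viv:1, Wes:3
Odd-degree vertices: Ned, Eli, Cal, Ben, Viv, Wes (6 total).
With 6 odd-degree vertices (more than two), no single trail can use every edge.

No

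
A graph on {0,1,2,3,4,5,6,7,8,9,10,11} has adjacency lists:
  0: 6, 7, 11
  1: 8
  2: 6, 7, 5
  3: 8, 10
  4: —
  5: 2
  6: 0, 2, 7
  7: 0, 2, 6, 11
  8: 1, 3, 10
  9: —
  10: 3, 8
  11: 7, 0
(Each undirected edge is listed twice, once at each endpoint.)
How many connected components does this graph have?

Component: {4}
Component: {9}
Component: {1, 3, 8, 10}
Component: {0, 2, 5, 6, 7, 11}

4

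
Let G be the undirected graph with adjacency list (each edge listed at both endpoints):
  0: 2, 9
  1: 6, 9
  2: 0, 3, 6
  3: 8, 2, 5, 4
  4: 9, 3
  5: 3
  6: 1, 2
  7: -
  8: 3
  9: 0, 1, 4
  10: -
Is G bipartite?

The cycle 4-3-2-0-9-4 has length 5, which is odd, so the graph is not bipartite.

No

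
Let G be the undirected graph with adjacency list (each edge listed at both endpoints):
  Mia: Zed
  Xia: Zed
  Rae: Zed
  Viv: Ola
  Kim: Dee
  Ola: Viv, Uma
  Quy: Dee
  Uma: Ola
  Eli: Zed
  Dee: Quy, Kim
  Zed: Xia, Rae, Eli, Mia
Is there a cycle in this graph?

No

The graph has 11 vertices, 8 edges, and 3 connected components.
A forest on 11 vertices with 3 components has exactly 8 edges, which matches — so no cycle.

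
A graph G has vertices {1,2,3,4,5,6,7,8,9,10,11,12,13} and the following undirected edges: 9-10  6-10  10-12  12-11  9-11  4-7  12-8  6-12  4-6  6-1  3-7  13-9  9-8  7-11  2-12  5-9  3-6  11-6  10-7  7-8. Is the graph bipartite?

12-6-4-7-8-12 is an odd cycle (length 5), and a bipartite graph can contain only even cycles.

No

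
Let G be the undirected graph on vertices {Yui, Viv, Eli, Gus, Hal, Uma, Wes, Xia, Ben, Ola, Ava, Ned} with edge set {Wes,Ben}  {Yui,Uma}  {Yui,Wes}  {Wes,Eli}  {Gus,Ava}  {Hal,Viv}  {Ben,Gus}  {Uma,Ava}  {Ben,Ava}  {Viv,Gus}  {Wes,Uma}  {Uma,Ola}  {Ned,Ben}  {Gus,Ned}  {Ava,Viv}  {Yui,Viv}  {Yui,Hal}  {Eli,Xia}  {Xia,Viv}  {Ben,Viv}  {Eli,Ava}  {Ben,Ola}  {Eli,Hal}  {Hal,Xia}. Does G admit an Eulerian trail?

Yes

Degrees: Yui:4, Viv:6, Eli:4, Gus:4, Hal:4, Uma:4, Wes:4, Xia:3, Ben:6, Ola:2, Ava:5, Ned:2
Odd-degree vertices: Xia, Ava (2 total).
The non-isolated vertices are connected and exactly 2 have odd degree, so an Eulerian trail exists (from Xia to Ava).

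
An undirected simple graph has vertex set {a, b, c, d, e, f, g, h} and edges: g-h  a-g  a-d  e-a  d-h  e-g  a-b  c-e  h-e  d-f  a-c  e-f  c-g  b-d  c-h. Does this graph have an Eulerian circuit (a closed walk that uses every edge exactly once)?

Degrees: a:5, b:2, c:4, d:4, e:5, f:2, g:4, h:4
a, e have odd degree; an Eulerian circuit needs every degree to be even, so none exists.

No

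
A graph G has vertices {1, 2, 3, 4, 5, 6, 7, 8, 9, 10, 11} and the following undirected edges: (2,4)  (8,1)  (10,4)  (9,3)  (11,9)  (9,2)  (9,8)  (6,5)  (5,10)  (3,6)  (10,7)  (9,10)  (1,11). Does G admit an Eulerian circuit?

No

Degrees: 1:2, 2:2, 3:2, 4:2, 5:2, 6:2, 7:1, 8:2, 9:5, 10:4, 11:2
7, 9 have odd degree; an Eulerian circuit needs every degree to be even, so none exists.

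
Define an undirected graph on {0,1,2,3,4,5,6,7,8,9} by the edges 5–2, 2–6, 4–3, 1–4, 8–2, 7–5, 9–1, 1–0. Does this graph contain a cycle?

No

The graph has 10 vertices, 8 edges, and 2 connected components.
Since 8 = 10 - 2, the graph is a forest and contains no cycle.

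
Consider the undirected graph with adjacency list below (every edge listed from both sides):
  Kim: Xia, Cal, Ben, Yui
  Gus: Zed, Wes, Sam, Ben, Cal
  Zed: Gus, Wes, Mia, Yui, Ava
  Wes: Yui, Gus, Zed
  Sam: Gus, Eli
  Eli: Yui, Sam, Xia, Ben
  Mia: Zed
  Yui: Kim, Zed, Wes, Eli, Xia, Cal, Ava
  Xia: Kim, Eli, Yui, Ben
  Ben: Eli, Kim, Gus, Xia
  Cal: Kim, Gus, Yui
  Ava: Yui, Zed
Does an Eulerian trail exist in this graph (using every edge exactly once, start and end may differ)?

Degrees: Kim:4, Gus:5, Zed:5, Wes:3, Sam:2, Eli:4, Mia:1, Yui:7, Xia:4, Ben:4, Cal:3, Ava:2
Odd-degree vertices: Gus, Zed, Wes, Mia, Yui, Cal (6 total).
An Eulerian trail requires 0 or 2 odd-degree vertices; here there are 6.

No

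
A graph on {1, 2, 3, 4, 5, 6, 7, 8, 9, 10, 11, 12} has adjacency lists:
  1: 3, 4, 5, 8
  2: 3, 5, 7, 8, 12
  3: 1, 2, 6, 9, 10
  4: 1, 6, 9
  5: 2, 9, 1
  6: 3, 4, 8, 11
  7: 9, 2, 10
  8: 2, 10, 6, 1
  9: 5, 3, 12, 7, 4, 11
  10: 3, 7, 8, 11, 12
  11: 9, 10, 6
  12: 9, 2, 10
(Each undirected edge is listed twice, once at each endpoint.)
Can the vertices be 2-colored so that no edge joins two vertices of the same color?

Partition the vertices as {3, 4, 5, 7, 8, 11, 12} vs {1, 2, 6, 9, 10}. Each listed edge has one endpoint in each part, so the graph is bipartite.

Yes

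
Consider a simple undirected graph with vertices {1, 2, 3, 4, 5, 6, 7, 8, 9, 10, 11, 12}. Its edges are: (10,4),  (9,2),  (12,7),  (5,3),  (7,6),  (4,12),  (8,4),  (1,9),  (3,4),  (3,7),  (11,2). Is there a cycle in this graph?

The graph has 12 vertices, 11 edges, and 2 connected components.
One cycle is 3-7-12-4-3.

Yes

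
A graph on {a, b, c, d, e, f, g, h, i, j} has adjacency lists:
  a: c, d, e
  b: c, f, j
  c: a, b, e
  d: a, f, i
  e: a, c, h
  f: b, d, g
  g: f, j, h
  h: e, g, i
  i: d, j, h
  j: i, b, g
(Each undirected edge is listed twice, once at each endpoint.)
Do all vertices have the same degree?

Degrees: a:3, b:3, c:3, d:3, e:3, f:3, g:3, h:3, i:3, j:3
Every vertex has degree 3, so the graph is 3-regular.

Yes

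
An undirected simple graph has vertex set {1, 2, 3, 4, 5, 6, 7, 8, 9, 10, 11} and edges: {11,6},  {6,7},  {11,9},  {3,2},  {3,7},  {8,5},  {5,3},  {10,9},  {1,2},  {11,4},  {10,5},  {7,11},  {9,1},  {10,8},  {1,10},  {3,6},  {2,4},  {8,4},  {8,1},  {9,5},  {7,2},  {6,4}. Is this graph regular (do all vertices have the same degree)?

Yes

Degrees: 1:4, 2:4, 3:4, 4:4, 5:4, 6:4, 7:4, 8:4, 9:4, 10:4, 11:4
Every vertex has degree 4, so the graph is 4-regular.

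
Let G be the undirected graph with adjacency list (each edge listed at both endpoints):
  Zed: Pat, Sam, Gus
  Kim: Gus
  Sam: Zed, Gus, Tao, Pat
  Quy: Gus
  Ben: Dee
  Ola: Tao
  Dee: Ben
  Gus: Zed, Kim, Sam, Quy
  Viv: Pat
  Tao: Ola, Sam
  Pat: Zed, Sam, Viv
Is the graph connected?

No

Component: {Ben, Dee}
Component: {Zed, Kim, Sam, Quy, Ola, Gus, Viv, Tao, Pat}
There are 2 separate components, so the graph is not connected.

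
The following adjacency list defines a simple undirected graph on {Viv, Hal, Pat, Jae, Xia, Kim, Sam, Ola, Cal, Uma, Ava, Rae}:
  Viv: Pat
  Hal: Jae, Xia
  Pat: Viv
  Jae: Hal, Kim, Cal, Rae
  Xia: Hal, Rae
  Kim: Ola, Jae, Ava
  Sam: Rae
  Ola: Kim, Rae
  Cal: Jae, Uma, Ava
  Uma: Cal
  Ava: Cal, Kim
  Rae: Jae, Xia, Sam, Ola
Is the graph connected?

No

Component: {Viv, Pat}
Component: {Hal, Jae, Xia, Kim, Sam, Ola, Cal, Uma, Ava, Rae}
There are 2 separate components, so the graph is not connected.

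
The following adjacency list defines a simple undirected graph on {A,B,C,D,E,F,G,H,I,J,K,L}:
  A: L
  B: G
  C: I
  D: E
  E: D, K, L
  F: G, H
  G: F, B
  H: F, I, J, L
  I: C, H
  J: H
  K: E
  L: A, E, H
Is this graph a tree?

|V| = 12, |E| = 11.
Connected and |E| = |V| - 1, which characterizes a tree.

Yes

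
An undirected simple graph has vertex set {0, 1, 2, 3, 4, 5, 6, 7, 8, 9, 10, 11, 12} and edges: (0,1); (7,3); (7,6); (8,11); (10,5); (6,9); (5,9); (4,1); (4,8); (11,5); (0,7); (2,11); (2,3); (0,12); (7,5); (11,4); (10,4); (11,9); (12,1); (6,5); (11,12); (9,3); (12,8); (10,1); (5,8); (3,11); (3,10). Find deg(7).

4

Neighbors of 7: 0, 3, 5, 6.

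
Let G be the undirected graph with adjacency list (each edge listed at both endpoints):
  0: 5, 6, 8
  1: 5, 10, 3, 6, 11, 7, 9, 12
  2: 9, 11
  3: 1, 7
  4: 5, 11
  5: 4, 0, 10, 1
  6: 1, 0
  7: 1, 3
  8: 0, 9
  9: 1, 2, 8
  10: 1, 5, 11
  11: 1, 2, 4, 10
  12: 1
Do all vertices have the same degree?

No

Degrees: 0:3, 1:8, 2:2, 3:2, 4:2, 5:4, 6:2, 7:2, 8:2, 9:3, 10:3, 11:4, 12:1
Vertex 12 has degree 1 while 1 has degree 8, so the graph is not regular.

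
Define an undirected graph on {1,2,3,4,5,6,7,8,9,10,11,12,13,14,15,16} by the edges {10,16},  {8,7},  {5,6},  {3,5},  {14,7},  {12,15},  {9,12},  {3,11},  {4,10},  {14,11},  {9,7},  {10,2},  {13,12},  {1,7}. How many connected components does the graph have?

2

Component: {2, 4, 10, 16}
Component: {1, 3, 5, 6, 7, 8, 9, 11, 12, 13, 14, 15}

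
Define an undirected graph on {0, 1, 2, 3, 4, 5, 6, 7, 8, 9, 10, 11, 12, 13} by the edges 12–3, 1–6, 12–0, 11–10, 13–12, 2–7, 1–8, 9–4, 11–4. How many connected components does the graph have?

5

Component: {5}
Component: {2, 7}
Component: {1, 6, 8}
Component: {0, 3, 12, 13}
Component: {4, 9, 10, 11}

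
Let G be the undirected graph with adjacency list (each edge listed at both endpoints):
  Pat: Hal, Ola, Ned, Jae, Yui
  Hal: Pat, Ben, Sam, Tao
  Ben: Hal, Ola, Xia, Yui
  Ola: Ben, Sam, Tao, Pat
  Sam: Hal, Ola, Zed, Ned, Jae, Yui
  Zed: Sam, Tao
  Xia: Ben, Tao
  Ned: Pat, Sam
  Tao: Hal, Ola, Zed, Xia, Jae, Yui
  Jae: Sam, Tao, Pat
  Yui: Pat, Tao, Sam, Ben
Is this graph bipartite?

Yes

A valid 2-coloring puts {Hal, Ola, Zed, Xia, Ned, Jae, Yui} on one side and {Pat, Ben, Sam, Tao} on the other; every edge crosses between the two sides.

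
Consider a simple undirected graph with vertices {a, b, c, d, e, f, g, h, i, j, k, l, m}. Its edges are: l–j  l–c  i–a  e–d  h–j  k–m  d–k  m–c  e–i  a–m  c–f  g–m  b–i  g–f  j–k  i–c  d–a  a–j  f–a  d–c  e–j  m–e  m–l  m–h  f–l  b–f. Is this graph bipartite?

No

l-c-m-l is an odd cycle (length 3), and a bipartite graph can contain only even cycles.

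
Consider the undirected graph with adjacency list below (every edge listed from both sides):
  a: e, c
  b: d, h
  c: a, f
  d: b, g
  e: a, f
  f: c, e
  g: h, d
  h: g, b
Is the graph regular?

Yes

Degrees: a:2, b:2, c:2, d:2, e:2, f:2, g:2, h:2
All degrees equal 2; the graph is regular.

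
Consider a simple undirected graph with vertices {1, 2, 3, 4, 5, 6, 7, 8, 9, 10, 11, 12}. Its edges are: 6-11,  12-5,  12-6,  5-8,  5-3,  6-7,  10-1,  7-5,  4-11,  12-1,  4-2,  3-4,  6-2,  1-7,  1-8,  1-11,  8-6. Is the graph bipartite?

A valid 2-coloring puts {2, 3, 7, 8, 9, 10, 11, 12} on one side and {1, 4, 5, 6} on the other; every edge crosses between the two sides.

Yes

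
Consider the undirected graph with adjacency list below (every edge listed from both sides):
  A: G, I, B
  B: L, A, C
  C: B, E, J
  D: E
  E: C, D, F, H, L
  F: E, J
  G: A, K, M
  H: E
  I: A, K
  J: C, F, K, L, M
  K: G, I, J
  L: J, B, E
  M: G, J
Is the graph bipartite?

Yes

Color {B, E, G, I, J} black and {A, C, D, F, H, K, L, M} white. No edge joins two same-colored vertices, so the graph is bipartite.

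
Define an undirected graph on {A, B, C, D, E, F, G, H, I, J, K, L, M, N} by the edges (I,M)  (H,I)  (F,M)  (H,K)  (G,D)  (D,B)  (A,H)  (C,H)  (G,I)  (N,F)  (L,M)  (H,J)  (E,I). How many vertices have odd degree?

Degrees: A:1, B:1, C:1, D:2, E:1, F:2, G:2, H:5, I:4, J:1, K:1, L:1, M:3, N:1
Odd-degree vertices: A, B, C, E, H, J, K, L, M, N.

10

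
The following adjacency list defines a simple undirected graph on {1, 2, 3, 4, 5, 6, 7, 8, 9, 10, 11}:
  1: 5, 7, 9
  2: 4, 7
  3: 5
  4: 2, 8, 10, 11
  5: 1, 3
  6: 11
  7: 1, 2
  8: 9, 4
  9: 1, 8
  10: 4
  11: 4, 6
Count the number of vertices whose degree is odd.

4

Degrees: 1:3, 2:2, 3:1, 4:4, 5:2, 6:1, 7:2, 8:2, 9:2, 10:1, 11:2
Odd-degree vertices: 1, 3, 6, 10.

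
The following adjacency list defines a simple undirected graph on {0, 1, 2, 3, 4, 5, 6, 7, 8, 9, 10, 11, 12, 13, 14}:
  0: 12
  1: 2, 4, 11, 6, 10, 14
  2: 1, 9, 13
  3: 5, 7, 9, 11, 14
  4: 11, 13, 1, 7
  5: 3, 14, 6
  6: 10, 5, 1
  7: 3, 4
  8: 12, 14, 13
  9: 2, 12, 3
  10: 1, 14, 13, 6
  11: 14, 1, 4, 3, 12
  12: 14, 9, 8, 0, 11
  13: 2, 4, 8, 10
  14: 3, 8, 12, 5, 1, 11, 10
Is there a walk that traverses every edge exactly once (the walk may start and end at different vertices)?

Degrees: 0:1, 1:6, 2:3, 3:5, 4:4, 5:3, 6:3, 7:2, 8:3, 9:3, 10:4, 11:5, 12:5, 13:4, 14:7
Odd-degree vertices: 0, 2, 3, 5, 6, 8, 9, 11, 12, 14 (10 total).
An Eulerian trail requires 0 or 2 odd-degree vertices; here there are 10.

No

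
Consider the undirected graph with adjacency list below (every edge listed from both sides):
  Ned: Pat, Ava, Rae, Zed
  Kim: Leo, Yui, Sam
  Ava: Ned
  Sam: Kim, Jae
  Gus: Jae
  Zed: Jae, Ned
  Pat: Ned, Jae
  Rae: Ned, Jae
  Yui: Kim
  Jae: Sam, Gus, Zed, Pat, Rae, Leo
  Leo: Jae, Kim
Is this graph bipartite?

Yes

Partition the vertices as {Ava, Sam, Gus, Zed, Pat, Rae, Yui, Leo} vs {Ned, Kim, Jae}. Each listed edge has one endpoint in each part, so the graph is bipartite.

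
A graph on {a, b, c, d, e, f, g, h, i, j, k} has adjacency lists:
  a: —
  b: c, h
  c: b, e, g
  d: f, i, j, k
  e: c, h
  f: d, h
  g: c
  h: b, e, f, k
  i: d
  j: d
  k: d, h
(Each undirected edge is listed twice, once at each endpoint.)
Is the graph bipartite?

A valid 2-coloring puts {a, c, d, h} on one side and {b, e, f, g, i, j, k} on the other; every edge crosses between the two sides.

Yes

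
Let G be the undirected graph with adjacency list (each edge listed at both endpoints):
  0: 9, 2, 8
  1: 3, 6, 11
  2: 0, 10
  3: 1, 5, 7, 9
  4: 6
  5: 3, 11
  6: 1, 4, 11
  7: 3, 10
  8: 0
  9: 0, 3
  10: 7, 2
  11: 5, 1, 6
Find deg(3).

4

Neighbors of 3: 1, 5, 7, 9.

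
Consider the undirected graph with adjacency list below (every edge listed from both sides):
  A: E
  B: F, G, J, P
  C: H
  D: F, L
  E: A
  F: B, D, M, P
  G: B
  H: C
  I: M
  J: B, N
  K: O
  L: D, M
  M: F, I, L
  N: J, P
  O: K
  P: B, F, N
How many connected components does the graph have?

Component: {A, E}
Component: {C, H}
Component: {K, O}
Component: {B, D, F, G, I, J, L, M, N, P}

4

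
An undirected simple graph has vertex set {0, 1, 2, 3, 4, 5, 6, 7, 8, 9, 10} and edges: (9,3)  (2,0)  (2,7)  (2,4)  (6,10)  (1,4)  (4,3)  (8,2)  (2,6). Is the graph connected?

Component: {5}
Component: {0, 1, 2, 3, 4, 6, 7, 8, 9, 10}
No edge joins these 2 groups, so the graph is disconnected.

No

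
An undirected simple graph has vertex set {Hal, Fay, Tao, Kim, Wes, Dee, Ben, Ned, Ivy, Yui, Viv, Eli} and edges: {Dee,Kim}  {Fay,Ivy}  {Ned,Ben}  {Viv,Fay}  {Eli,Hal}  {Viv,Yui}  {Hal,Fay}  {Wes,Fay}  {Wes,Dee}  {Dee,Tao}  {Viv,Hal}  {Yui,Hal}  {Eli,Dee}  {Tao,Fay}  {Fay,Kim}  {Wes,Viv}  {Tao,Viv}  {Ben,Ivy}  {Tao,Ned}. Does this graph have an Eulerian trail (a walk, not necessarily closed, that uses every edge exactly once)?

Yes

Degrees: Hal:4, Fay:6, Tao:4, Kim:2, Wes:3, Dee:4, Ben:2, Ned:2, Ivy:2, Yui:2, Viv:5, Eli:2
Odd-degree vertices: Wes, Viv (2 total).
The non-isolated vertices are connected and exactly 2 have odd degree, so an Eulerian trail exists (from Wes to Viv).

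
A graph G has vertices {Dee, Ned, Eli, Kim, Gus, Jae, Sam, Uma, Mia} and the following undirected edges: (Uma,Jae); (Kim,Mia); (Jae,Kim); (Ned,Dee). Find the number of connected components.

5

Component: {Eli}
Component: {Gus}
Component: {Sam}
Component: {Dee, Ned}
Component: {Kim, Jae, Uma, Mia}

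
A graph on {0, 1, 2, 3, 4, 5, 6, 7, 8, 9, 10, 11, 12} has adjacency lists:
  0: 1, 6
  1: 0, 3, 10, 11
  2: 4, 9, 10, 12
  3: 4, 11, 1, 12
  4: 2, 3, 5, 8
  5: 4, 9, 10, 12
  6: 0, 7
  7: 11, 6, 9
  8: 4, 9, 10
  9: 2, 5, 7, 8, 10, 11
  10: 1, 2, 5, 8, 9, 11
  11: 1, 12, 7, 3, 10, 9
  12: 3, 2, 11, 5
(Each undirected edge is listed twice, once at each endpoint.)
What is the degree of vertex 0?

Neighbors of 0: 1, 6.

2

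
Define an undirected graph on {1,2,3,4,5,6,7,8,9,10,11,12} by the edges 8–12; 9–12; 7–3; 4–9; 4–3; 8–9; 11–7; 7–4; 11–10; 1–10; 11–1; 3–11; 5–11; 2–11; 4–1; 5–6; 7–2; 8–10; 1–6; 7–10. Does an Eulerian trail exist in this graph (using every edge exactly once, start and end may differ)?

No

Degrees: 1:4, 2:2, 3:3, 4:4, 5:2, 6:2, 7:5, 8:3, 9:3, 10:4, 11:6, 12:2
Odd-degree vertices: 3, 7, 8, 9 (4 total).
An Eulerian trail requires 0 or 2 odd-degree vertices; here there are 4.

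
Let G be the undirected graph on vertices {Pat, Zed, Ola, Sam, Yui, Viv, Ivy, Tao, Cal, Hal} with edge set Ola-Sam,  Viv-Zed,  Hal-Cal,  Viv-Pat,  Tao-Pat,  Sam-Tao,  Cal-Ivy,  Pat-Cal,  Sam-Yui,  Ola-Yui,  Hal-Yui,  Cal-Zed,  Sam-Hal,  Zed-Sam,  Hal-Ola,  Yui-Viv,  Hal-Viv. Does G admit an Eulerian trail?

No

Degrees: Pat:3, Zed:3, Ola:3, Sam:5, Yui:4, Viv:4, Ivy:1, Tao:2, Cal:4, Hal:5
Odd-degree vertices: Pat, Zed, Ola, Sam, Ivy, Hal (6 total).
With 6 odd-degree vertices (more than two), no single trail can use every edge.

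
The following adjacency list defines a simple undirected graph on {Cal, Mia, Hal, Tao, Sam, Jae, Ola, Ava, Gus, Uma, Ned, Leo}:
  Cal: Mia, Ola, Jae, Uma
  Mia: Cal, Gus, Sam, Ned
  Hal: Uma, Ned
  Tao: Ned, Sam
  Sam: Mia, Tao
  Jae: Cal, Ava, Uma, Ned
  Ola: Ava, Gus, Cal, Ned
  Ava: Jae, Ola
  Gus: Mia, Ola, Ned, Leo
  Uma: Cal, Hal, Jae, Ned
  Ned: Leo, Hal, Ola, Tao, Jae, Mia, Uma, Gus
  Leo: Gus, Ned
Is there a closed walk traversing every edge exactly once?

Yes

Degrees: Cal:4, Mia:4, Hal:2, Tao:2, Sam:2, Jae:4, Ola:4, Ava:2, Gus:4, Uma:4, Ned:8, Leo:2
Every vertex has even degree and the edges form a single connected piece, so an Eulerian circuit exists.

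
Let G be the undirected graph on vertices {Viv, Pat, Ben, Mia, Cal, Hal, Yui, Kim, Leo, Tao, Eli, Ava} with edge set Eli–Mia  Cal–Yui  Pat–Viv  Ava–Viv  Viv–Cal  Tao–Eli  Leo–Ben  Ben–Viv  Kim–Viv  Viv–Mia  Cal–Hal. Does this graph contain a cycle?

No

The graph has 12 vertices, 11 edges, and 1 connected component.
A forest on 12 vertices with 1 component has exactly 11 edges, which matches — so no cycle.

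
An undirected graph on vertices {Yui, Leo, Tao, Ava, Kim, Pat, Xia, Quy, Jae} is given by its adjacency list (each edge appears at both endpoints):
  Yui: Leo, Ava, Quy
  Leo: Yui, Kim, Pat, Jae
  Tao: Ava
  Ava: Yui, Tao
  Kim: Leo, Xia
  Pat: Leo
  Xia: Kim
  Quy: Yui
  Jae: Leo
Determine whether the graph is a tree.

The graph has 9 vertices and 8 edges.
Connected and |E| = |V| - 1, which characterizes a tree.

Yes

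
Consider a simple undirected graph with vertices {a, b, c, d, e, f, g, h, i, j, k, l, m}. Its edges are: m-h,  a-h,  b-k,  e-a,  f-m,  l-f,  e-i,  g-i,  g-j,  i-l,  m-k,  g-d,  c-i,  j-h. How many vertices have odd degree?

6

Degrees: a:2, b:1, c:1, d:1, e:2, f:2, g:3, h:3, i:4, j:2, k:2, l:2, m:3
Odd-degree vertices: b, c, d, g, h, m.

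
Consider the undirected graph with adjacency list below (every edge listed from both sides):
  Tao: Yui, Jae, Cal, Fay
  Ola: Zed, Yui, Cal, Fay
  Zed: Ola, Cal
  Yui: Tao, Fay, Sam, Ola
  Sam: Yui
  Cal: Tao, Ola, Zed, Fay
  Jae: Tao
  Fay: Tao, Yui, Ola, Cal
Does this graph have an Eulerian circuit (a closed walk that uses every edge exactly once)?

Degrees: Tao:4, Ola:4, Zed:2, Yui:4, Sam:1, Cal:4, Jae:1, Fay:4
Vertices with odd degree: Sam, Jae. An Eulerian circuit requires all degrees even.

No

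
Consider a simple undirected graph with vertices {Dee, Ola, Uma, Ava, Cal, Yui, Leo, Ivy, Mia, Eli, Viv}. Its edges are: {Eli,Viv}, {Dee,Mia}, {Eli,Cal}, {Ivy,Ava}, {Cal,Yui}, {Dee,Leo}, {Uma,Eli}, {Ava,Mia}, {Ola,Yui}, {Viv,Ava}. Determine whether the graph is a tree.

Yes

The graph has 11 vertices and 10 edges.
It is connected with exactly 10 edges, hence acyclic — it is a tree.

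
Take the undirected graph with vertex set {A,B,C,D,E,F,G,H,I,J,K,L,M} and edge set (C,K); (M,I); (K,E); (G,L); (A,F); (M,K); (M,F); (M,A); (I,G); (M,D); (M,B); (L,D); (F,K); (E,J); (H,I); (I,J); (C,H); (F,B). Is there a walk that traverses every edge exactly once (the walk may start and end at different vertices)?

Yes

Degrees: A:2, B:2, C:2, D:2, E:2, F:4, G:2, H:2, I:4, J:2, K:4, L:2, M:6
Odd-degree vertices: none (0 total).
The non-isolated vertices are connected and exactly 0 have odd degree, so an Eulerian trail exists.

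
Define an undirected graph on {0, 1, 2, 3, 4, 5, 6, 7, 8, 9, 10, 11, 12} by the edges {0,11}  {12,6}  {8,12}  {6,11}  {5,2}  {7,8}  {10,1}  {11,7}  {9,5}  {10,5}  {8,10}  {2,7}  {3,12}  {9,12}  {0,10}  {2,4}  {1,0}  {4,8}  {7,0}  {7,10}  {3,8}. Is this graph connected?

Yes

Starting from 0 and exploring outward reaches every vertex (0, 10, 11, 1, 7, 8, 5, 6, 2, 12, 4, 3, 9); the graph is connected.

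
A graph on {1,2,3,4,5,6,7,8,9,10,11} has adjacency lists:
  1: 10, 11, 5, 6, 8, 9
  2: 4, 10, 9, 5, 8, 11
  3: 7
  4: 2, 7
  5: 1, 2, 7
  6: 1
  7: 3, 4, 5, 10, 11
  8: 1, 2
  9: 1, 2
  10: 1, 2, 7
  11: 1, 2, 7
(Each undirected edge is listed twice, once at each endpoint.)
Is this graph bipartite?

Yes

A valid 2-coloring puts {3, 4, 5, 6, 8, 9, 10, 11} on one side and {1, 2, 7} on the other; every edge crosses between the two sides.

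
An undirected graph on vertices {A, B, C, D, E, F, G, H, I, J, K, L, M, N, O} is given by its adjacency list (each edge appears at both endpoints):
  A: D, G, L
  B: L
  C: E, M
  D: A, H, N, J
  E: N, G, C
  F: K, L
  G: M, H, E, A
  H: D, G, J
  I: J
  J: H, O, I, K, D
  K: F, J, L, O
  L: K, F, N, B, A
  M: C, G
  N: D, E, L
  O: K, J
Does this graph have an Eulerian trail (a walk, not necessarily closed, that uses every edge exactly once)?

Degrees: A:3, B:1, C:2, D:4, E:3, F:2, G:4, H:3, I:1, J:5, K:4, L:5, M:2, N:3, O:2
Odd-degree vertices: A, B, E, H, I, J, L, N (8 total).
An Eulerian trail requires 0 or 2 odd-degree vertices; here there are 8.

No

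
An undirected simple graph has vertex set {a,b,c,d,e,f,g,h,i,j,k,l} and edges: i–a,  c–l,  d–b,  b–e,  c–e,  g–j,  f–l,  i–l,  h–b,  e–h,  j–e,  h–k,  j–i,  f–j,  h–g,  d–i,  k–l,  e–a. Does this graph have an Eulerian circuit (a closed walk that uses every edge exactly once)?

Degrees: a:2, b:3, c:2, d:2, e:5, f:2, g:2, h:4, i:4, j:4, k:2, l:4
b, e have odd degree; an Eulerian circuit needs every degree to be even, so none exists.

No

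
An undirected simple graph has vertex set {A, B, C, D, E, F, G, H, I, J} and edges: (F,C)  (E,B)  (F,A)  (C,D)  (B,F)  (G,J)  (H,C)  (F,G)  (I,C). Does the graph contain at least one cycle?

|V| = 10, |E| = 9, number of components = 1.
Since 9 = 10 - 1, the graph is a forest and contains no cycle.

No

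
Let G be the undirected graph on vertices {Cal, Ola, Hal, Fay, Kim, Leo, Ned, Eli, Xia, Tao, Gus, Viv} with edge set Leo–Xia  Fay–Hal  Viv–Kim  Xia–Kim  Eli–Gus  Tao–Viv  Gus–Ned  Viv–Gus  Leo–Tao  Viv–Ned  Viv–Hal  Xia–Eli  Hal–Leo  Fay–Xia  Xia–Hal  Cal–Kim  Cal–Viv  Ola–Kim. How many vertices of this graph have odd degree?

Degrees: Cal:2, Ola:1, Hal:4, Fay:2, Kim:4, Leo:3, Ned:2, Eli:2, Xia:5, Tao:2, Gus:3, Viv:6
Odd-degree vertices: Ola, Leo, Xia, Gus.

4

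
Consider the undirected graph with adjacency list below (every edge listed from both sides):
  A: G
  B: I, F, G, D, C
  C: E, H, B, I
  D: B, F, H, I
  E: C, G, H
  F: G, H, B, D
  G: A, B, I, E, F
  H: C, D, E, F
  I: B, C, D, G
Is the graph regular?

Degrees: A:1, B:5, C:4, D:4, E:3, F:4, G:5, H:4, I:4
Vertex A has degree 1 while B has degree 5, so the graph is not regular.

No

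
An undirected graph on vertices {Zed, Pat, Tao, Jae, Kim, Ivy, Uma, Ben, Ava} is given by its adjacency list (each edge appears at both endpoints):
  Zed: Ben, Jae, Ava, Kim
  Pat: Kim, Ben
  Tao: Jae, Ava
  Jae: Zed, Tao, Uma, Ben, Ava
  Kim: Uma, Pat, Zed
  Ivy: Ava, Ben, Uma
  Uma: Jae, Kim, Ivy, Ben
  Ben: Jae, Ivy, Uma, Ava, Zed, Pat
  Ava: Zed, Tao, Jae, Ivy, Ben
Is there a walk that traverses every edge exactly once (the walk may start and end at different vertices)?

Degrees: Zed:4, Pat:2, Tao:2, Jae:5, Kim:3, Ivy:3, Uma:4, Ben:6, Ava:5
Odd-degree vertices: Jae, Kim, Ivy, Ava (4 total).
With 4 odd-degree vertices (more than two), no single trail can use every edge.

No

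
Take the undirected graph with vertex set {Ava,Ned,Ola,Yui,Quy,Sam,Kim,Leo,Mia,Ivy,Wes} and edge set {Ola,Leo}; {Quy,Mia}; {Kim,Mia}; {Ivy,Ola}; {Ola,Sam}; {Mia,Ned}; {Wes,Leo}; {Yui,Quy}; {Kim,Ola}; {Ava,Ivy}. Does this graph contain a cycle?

No

|V| = 11, |E| = 10, number of components = 1.
A forest on 11 vertices with 1 component has exactly 10 edges, which matches — so no cycle.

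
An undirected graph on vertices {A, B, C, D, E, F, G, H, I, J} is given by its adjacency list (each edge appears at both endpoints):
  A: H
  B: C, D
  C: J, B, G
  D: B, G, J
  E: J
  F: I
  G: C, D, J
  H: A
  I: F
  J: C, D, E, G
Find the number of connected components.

3

Component: {A, H}
Component: {F, I}
Component: {B, C, D, E, G, J}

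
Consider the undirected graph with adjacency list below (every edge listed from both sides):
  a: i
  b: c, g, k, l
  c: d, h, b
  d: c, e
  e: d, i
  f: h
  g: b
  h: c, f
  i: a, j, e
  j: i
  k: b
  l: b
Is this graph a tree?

|V| = 12, |E| = 11.
Connected and |E| = |V| - 1, which characterizes a tree.

Yes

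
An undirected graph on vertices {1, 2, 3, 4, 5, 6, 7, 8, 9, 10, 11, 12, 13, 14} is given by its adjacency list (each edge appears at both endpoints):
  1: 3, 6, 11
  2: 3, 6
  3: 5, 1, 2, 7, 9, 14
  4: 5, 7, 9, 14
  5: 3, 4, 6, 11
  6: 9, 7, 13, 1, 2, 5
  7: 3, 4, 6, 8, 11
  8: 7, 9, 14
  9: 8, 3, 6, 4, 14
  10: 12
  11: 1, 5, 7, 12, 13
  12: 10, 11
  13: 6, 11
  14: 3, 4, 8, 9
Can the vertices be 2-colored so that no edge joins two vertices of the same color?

The cycle 3-9-14-3 has length 3, which is odd, so the graph is not bipartite.

No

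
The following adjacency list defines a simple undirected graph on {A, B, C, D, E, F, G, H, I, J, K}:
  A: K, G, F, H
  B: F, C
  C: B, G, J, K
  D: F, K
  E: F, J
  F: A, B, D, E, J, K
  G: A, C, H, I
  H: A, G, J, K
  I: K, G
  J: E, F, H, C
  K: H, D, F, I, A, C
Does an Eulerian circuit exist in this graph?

Degrees: A:4, B:2, C:4, D:2, E:2, F:6, G:4, H:4, I:2, J:4, K:6
Every vertex has even degree and the edges form a single connected piece, so an Eulerian circuit exists.

Yes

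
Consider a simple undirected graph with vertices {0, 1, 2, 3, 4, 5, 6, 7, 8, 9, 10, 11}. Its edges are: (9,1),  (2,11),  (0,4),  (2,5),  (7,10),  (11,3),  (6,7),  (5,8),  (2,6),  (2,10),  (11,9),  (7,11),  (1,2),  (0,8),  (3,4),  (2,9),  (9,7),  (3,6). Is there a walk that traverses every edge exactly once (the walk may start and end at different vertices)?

Degrees: 0:2, 1:2, 2:6, 3:3, 4:2, 5:2, 6:3, 7:4, 8:2, 9:4, 10:2, 11:4
Odd-degree vertices: 3, 6 (2 total).
With 2 odd-degree vertices and all edges in one connected piece, an Eulerian trail exists (from 3 to 6).

Yes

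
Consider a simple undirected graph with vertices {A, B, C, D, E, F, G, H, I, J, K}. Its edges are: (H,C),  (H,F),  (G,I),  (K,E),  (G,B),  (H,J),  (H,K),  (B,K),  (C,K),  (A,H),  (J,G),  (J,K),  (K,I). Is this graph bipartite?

C-H-K-C is an odd cycle (length 3), and a bipartite graph can contain only even cycles.

No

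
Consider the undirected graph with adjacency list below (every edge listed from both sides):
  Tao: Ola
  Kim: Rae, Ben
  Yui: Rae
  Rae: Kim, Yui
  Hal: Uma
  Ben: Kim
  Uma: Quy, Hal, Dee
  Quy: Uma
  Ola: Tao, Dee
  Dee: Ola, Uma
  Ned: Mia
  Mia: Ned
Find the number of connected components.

3

Component: {Ned, Mia}
Component: {Kim, Yui, Rae, Ben}
Component: {Tao, Hal, Uma, Quy, Ola, Dee}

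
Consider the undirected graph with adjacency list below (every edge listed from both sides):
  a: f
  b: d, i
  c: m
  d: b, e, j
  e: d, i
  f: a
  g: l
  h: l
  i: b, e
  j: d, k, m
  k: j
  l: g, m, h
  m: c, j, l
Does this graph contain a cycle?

Yes

|V| = 13, |E| = 12, number of components = 2.
Since 12 > 13 - 2, a cycle must exist; for instance b-d-e-i-b.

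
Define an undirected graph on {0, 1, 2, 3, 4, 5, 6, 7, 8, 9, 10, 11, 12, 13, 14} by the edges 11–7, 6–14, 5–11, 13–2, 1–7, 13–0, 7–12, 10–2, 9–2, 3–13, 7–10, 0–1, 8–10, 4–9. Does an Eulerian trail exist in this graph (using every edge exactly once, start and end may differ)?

No

Degrees: 0:2, 1:2, 2:3, 3:1, 4:1, 5:1, 6:1, 7:4, 8:1, 9:2, 10:3, 11:2, 12:1, 13:3, 14:1
Odd-degree vertices: 2, 3, 4, 5, 6, 8, 10, 12, 13, 14 (10 total).
With 10 odd-degree vertices (more than two), no single trail can use every edge.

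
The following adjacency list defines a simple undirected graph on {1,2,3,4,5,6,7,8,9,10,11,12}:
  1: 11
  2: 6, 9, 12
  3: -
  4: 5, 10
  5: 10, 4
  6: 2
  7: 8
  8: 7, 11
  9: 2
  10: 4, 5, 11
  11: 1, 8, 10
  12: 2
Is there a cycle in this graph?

The graph has 12 vertices, 10 edges, and 3 connected components.
One cycle is 10-5-4-10.

Yes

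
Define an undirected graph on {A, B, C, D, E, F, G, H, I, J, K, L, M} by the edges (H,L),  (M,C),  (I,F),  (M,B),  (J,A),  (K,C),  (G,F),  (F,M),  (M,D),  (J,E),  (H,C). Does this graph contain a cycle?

No

The graph has 13 vertices, 11 edges, and 2 connected components.
Since 11 = 13 - 2, the graph is a forest and contains no cycle.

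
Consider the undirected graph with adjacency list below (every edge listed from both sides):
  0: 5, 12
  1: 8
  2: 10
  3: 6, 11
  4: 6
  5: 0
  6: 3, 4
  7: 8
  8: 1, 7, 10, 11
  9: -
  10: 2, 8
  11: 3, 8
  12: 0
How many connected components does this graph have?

Component: {9}
Component: {0, 5, 12}
Component: {1, 2, 3, 4, 6, 7, 8, 10, 11}

3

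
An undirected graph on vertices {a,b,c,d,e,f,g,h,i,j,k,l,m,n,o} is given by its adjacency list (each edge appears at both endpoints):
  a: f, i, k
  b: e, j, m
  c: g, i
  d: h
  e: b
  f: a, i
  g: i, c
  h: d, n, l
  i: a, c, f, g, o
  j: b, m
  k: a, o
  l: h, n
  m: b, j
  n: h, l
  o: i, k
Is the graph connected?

No

Component: {b, e, j, m}
Component: {d, h, l, n}
Component: {a, c, f, g, i, k, o}
No edge joins these 3 groups, so the graph is disconnected.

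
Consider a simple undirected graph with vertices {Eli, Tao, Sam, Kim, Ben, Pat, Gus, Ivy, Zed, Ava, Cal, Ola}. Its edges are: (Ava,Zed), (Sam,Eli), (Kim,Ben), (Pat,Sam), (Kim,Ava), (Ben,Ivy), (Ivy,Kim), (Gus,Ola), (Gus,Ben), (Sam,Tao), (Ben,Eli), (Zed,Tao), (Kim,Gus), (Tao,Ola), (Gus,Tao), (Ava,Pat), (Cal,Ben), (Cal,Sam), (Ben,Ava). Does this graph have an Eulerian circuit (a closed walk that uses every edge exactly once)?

Degrees: Eli:2, Tao:4, Sam:4, Kim:4, Ben:6, Pat:2, Gus:4, Ivy:2, Zed:2, Ava:4, Cal:2, Ola:2
Every vertex has even degree and the edges form a single connected piece, so an Eulerian circuit exists.

Yes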